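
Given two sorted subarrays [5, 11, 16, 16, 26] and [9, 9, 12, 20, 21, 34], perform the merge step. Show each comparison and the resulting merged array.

Merging process:

Compare 5 vs 9: take 5 from left. Merged: [5]
Compare 11 vs 9: take 9 from right. Merged: [5, 9]
Compare 11 vs 9: take 9 from right. Merged: [5, 9, 9]
Compare 11 vs 12: take 11 from left. Merged: [5, 9, 9, 11]
Compare 16 vs 12: take 12 from right. Merged: [5, 9, 9, 11, 12]
Compare 16 vs 20: take 16 from left. Merged: [5, 9, 9, 11, 12, 16]
Compare 16 vs 20: take 16 from left. Merged: [5, 9, 9, 11, 12, 16, 16]
Compare 26 vs 20: take 20 from right. Merged: [5, 9, 9, 11, 12, 16, 16, 20]
Compare 26 vs 21: take 21 from right. Merged: [5, 9, 9, 11, 12, 16, 16, 20, 21]
Compare 26 vs 34: take 26 from left. Merged: [5, 9, 9, 11, 12, 16, 16, 20, 21, 26]
Append remaining from right: [34]. Merged: [5, 9, 9, 11, 12, 16, 16, 20, 21, 26, 34]

Final merged array: [5, 9, 9, 11, 12, 16, 16, 20, 21, 26, 34]
Total comparisons: 10

The merged array is [5, 9, 9, 11, 12, 16, 16, 20, 21, 26, 34], requiring 10 comparisons. The merge step runs in O(n) time where n is the total number of elements.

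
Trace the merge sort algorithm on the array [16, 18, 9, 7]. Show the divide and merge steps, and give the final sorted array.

Merge sort trace:

Split: [16, 18, 9, 7] -> [16, 18] and [9, 7]
  Split: [16, 18] -> [16] and [18]
  Merge: [16] + [18] -> [16, 18]
  Split: [9, 7] -> [9] and [7]
  Merge: [9] + [7] -> [7, 9]
Merge: [16, 18] + [7, 9] -> [7, 9, 16, 18]

Final sorted array: [7, 9, 16, 18]

The merge sort proceeds by recursively splitting the array and merging sorted halves.
After all merges, the sorted array is [7, 9, 16, 18].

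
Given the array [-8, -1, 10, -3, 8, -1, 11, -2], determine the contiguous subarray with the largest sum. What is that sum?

Using Kadane's algorithm on [-8, -1, 10, -3, 8, -1, 11, -2]:

Scanning through the array:
Position 1 (value -1): max_ending_here = -1, max_so_far = -1
Position 2 (value 10): max_ending_here = 10, max_so_far = 10
Position 3 (value -3): max_ending_here = 7, max_so_far = 10
Position 4 (value 8): max_ending_here = 15, max_so_far = 15
Position 5 (value -1): max_ending_here = 14, max_so_far = 15
Position 6 (value 11): max_ending_here = 25, max_so_far = 25
Position 7 (value -2): max_ending_here = 23, max_so_far = 25

Maximum subarray: [10, -3, 8, -1, 11]
Maximum sum: 25

The maximum subarray is [10, -3, 8, -1, 11] with sum 25. This subarray runs from index 2 to index 6.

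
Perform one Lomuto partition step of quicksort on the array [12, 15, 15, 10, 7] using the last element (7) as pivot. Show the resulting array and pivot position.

Lomuto partition with pivot = 7:

Initial array: [12, 15, 15, 10, 7]

arr[0]=12 > 7: no swap
arr[1]=15 > 7: no swap
arr[2]=15 > 7: no swap
arr[3]=10 > 7: no swap

Place pivot at position 0: [7, 15, 15, 10, 12]
Pivot position: 0

After partitioning with pivot 7, the array becomes [7, 15, 15, 10, 12]. The pivot is placed at index 0. All elements to the left of the pivot are <= 7, and all elements to the right are > 7.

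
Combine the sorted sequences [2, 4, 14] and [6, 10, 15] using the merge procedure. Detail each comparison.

Merging process:

Compare 2 vs 6: take 2 from left. Merged: [2]
Compare 4 vs 6: take 4 from left. Merged: [2, 4]
Compare 14 vs 6: take 6 from right. Merged: [2, 4, 6]
Compare 14 vs 10: take 10 from right. Merged: [2, 4, 6, 10]
Compare 14 vs 15: take 14 from left. Merged: [2, 4, 6, 10, 14]
Append remaining from right: [15]. Merged: [2, 4, 6, 10, 14, 15]

Final merged array: [2, 4, 6, 10, 14, 15]
Total comparisons: 5

The merged array is [2, 4, 6, 10, 14, 15], requiring 5 comparisons. The merge step runs in O(n) time where n is the total number of elements.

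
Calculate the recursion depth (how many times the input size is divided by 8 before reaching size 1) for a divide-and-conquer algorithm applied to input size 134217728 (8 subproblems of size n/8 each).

For divide and conquer with division factor 8:

Problem sizes at each level:
Level 0: 134217728
Level 1: 16777216
Level 2: 2097152
Level 3: 262144
Level 4: 32768
Level 5: 4096
Level 6: 512
Level 7: 64
Level 8: 8
Level 9: 1

The root is level 0 and the size-1 base case is level 9 (the tree spans levels 0 through 9, i.e. 10 levels counting the root), so the depth is the number of divisions: log_8(134217728) = 9

The recursion tree depth is log_8(134217728) = 9. At each level, the problem size is divided by 8, so it takes 9 divisions to reduce to a base case of size 1. The algorithm makes 8 recursive calls at each level.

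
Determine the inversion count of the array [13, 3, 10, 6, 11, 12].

Finding inversions in [13, 3, 10, 6, 11, 12]:

(0, 1): arr[0]=13 > arr[1]=3
(0, 2): arr[0]=13 > arr[2]=10
(0, 3): arr[0]=13 > arr[3]=6
(0, 4): arr[0]=13 > arr[4]=11
(0, 5): arr[0]=13 > arr[5]=12
(2, 3): arr[2]=10 > arr[3]=6

Total inversions: 6

The array has 6 inversion(s): (0,1), (0,2), (0,3), (0,4), (0,5), (2,3). Each pair (i,j) satisfies i < j and arr[i] > arr[j].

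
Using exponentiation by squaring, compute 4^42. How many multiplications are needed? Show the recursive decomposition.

Computing 4^42 by squaring (build up from 4^1; each line after the first costs one multiplication):

4^1 = 4
4^2 = (4^1)^2 = 4^2 = 16
4^4 = (4^2)^2 = 16^2 = 256
4^5 = 4 * 4^4 = 4 * 256 = 1024
4^10 = (4^5)^2 = 1024^2 = 1048576
4^20 = (4^10)^2 = 1048576^2 = 1099511627776
4^21 = 4 * 4^20 = 4 * 1099511627776 = 4398046511104
4^42 = (4^21)^2 = 4398046511104^2 = 19342813113834066795298816

Result: 19342813113834066795298816
Multiplications needed: 7 (7 lines after 4^1)

4^42 = 19342813113834066795298816. Using exponentiation by squaring, this requires 7 multiplications. The key idea: if the exponent is even, square the half-power; if odd, multiply by the base once.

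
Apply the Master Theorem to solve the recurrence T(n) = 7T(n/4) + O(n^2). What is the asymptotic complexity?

Master Theorem for T(n) = 7T(n/4) + O(n^2):

a = 7, b = 4, c = 2
log_b(a) = log_4(7) = 1.4037

Case 3: c = 2 > log_4(7) = 1.4037
T(n) = O(n^2) = O(n^2)

For T(n) = 7T(n/4) + O(n^2): log_4(7) = 1.4037. This is Case 3 of the Master Theorem (c > log_b(a), work dominated by root), giving O(n^2).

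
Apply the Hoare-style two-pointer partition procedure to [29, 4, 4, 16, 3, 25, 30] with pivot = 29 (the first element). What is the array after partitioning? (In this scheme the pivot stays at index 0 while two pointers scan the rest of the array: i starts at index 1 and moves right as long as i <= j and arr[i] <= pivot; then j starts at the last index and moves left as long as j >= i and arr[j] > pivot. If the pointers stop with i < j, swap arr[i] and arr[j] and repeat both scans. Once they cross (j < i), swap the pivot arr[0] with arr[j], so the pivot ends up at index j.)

Hoare-style two-pointer partition with pivot = 29:

Initial array: [29, 4, 4, 16, 3, 25, 30]

Pointers start at i = 1, j = 6.
i ends at 6, j ends at 5: the pointers have crossed (j < i), so scanning stops.

Swap pivot arr[0] with arr[5] to place pivot at position 5: [25, 4, 4, 16, 3, 29, 30]
Pivot position: 5

After partitioning with pivot 29, the array becomes [25, 4, 4, 16, 3, 29, 30]. The pivot is placed at index 5. All elements to the left of the pivot are <= 29, and all elements to the right are > 29.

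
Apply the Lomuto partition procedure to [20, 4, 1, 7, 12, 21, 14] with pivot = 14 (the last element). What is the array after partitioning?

Lomuto partition with pivot = 14:

Initial array: [20, 4, 1, 7, 12, 21, 14]

arr[0]=20 > 14: no swap
arr[1]=4 <= 14: swap with position 0, array becomes [4, 20, 1, 7, 12, 21, 14]
arr[2]=1 <= 14: swap with position 1, array becomes [4, 1, 20, 7, 12, 21, 14]
arr[3]=7 <= 14: swap with position 2, array becomes [4, 1, 7, 20, 12, 21, 14]
arr[4]=12 <= 14: swap with position 3, array becomes [4, 1, 7, 12, 20, 21, 14]
arr[5]=21 > 14: no swap

Place pivot at position 4: [4, 1, 7, 12, 14, 21, 20]
Pivot position: 4

After partitioning with pivot 14, the array becomes [4, 1, 7, 12, 14, 21, 20]. The pivot is placed at index 4. All elements to the left of the pivot are <= 14, and all elements to the right are > 14.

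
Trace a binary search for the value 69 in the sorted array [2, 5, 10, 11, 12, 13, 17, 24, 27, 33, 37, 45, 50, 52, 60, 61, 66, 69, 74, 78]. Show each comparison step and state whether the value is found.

Binary search for 69 in [2, 5, 10, 11, 12, 13, 17, 24, 27, 33, 37, 45, 50, 52, 60, 61, 66, 69, 74, 78]:

lo=0, hi=19, mid=9, arr[mid]=33 -> 33 < 69, search right half
lo=10, hi=19, mid=14, arr[mid]=60 -> 60 < 69, search right half
lo=15, hi=19, mid=17, arr[mid]=69 -> Found target at index 17!

Binary search finds 69 at index 17 after 3 comparisons. The search repeatedly halves the search space by comparing with the middle element.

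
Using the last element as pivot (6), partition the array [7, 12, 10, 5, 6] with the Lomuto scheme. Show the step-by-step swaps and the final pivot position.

Lomuto partition with pivot = 6:

Initial array: [7, 12, 10, 5, 6]

arr[0]=7 > 6: no swap
arr[1]=12 > 6: no swap
arr[2]=10 > 6: no swap
arr[3]=5 <= 6: swap with position 0, array becomes [5, 12, 10, 7, 6]

Place pivot at position 1: [5, 6, 10, 7, 12]
Pivot position: 1

After partitioning with pivot 6, the array becomes [5, 6, 10, 7, 12]. The pivot is placed at index 1. All elements to the left of the pivot are <= 6, and all elements to the right are > 6.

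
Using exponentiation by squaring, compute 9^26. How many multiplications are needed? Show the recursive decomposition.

Computing 9^26 by squaring (build up from 9^1; each line after the first costs one multiplication):

9^1 = 9
9^2 = (9^1)^2 = 9^2 = 81
9^3 = 9 * 9^2 = 9 * 81 = 729
9^6 = (9^3)^2 = 729^2 = 531441
9^12 = (9^6)^2 = 531441^2 = 282429536481
9^13 = 9 * 9^12 = 9 * 282429536481 = 2541865828329
9^26 = (9^13)^2 = 2541865828329^2 = 6461081889226673298932241

Result: 6461081889226673298932241
Multiplications needed: 6 (6 lines after 9^1)

9^26 = 6461081889226673298932241. Using exponentiation by squaring, this requires 6 multiplications. The key idea: if the exponent is even, square the half-power; if odd, multiply by the base once.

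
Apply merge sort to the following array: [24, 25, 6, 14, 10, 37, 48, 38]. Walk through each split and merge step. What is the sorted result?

Merge sort trace:

Split: [24, 25, 6, 14, 10, 37, 48, 38] -> [24, 25, 6, 14] and [10, 37, 48, 38]
  Split: [24, 25, 6, 14] -> [24, 25] and [6, 14]
    Split: [24, 25] -> [24] and [25]
    Merge: [24] + [25] -> [24, 25]
    Split: [6, 14] -> [6] and [14]
    Merge: [6] + [14] -> [6, 14]
  Merge: [24, 25] + [6, 14] -> [6, 14, 24, 25]
  Split: [10, 37, 48, 38] -> [10, 37] and [48, 38]
    Split: [10, 37] -> [10] and [37]
    Merge: [10] + [37] -> [10, 37]
    Split: [48, 38] -> [48] and [38]
    Merge: [48] + [38] -> [38, 48]
  Merge: [10, 37] + [38, 48] -> [10, 37, 38, 48]
Merge: [6, 14, 24, 25] + [10, 37, 38, 48] -> [6, 10, 14, 24, 25, 37, 38, 48]

Final sorted array: [6, 10, 14, 24, 25, 37, 38, 48]

The merge sort proceeds by recursively splitting the array and merging sorted halves.
After all merges, the sorted array is [6, 10, 14, 24, 25, 37, 38, 48].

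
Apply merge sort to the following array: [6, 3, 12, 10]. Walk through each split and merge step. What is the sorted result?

Merge sort trace:

Split: [6, 3, 12, 10] -> [6, 3] and [12, 10]
  Split: [6, 3] -> [6] and [3]
  Merge: [6] + [3] -> [3, 6]
  Split: [12, 10] -> [12] and [10]
  Merge: [12] + [10] -> [10, 12]
Merge: [3, 6] + [10, 12] -> [3, 6, 10, 12]

Final sorted array: [3, 6, 10, 12]

The merge sort proceeds by recursively splitting the array and merging sorted halves.
After all merges, the sorted array is [3, 6, 10, 12].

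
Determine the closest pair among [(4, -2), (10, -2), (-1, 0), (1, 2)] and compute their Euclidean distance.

Computing all pairwise distances among 4 points:

d((4, -2), (10, -2)) = 6.0
d((4, -2), (-1, 0)) = 5.3852
d((4, -2), (1, 2)) = 5.0
d((10, -2), (-1, 0)) = 11.1803
d((10, -2), (1, 2)) = 9.8489
d((-1, 0), (1, 2)) = 2.8284 <-- minimum

Closest pair: (-1, 0) and (1, 2) with distance 2.8284

The closest pair is (-1, 0) and (1, 2) with Euclidean distance 2.8284. For 4 points, brute-force pairwise comparison is shown above. For large n, the divide-and-conquer algorithm (sort by x, recurse on halves, check the dividing strip) achieves O(n log n).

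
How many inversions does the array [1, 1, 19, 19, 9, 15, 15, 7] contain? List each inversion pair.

Finding inversions in [1, 1, 19, 19, 9, 15, 15, 7]:

(2, 4): arr[2]=19 > arr[4]=9
(2, 5): arr[2]=19 > arr[5]=15
(2, 6): arr[2]=19 > arr[6]=15
(2, 7): arr[2]=19 > arr[7]=7
(3, 4): arr[3]=19 > arr[4]=9
(3, 5): arr[3]=19 > arr[5]=15
(3, 6): arr[3]=19 > arr[6]=15
(3, 7): arr[3]=19 > arr[7]=7
(4, 7): arr[4]=9 > arr[7]=7
(5, 7): arr[5]=15 > arr[7]=7
(6, 7): arr[6]=15 > arr[7]=7

Total inversions: 11

The array has 11 inversion(s): (2,4), (2,5), (2,6), (2,7), (3,4), (3,5), (3,6), (3,7), (4,7), (5,7), (6,7). Each pair (i,j) satisfies i < j and arr[i] > arr[j].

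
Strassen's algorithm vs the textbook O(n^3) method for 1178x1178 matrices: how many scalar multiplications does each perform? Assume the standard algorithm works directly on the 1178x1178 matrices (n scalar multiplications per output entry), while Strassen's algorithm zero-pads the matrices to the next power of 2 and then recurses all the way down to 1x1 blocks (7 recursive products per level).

Matrix multiplication for 1178x1178 matrices:

Strassen's algorithm requires power-of-2 dimensions. Pad 1178x1178 to 2048x2048 (next power of 2).

Standard algorithm: 1178^3 = 1634691752 multiplications
Strassen's algorithm: 7^(log2(2048)) = 7^11 = 1977326743 multiplications
Difference: 1634691752 - 1977326743 = -342634991 (Strassen uses MORE here due to padding overhead — for small or just-over-power-of-2 n, padding can outweigh the per-level savings)

Standard: 1634691752 multiplications (1178^3). Strassen: 1977326743 multiplications (7^11, after padding to 2048x2048). Strassen reduces 8 recursive multiplications to 7 at each level.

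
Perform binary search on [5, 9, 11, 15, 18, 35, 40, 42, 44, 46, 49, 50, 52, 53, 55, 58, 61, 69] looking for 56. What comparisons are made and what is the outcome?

Binary search for 56 in [5, 9, 11, 15, 18, 35, 40, 42, 44, 46, 49, 50, 52, 53, 55, 58, 61, 69]:

lo=0, hi=17, mid=8, arr[mid]=44 -> 44 < 56, search right half
lo=9, hi=17, mid=13, arr[mid]=53 -> 53 < 56, search right half
lo=14, hi=17, mid=15, arr[mid]=58 -> 58 > 56, search left half
lo=14, hi=14, mid=14, arr[mid]=55 -> 55 < 56, search right half
lo=15 > hi=14, target 56 not found

Binary search determines that 56 is not in the array after 4 comparisons. The search space was exhausted without finding the target.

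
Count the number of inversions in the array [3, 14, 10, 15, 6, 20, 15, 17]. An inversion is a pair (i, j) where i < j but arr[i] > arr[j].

Finding inversions in [3, 14, 10, 15, 6, 20, 15, 17]:

(1, 2): arr[1]=14 > arr[2]=10
(1, 4): arr[1]=14 > arr[4]=6
(2, 4): arr[2]=10 > arr[4]=6
(3, 4): arr[3]=15 > arr[4]=6
(5, 6): arr[5]=20 > arr[6]=15
(5, 7): arr[5]=20 > arr[7]=17

Total inversions: 6

The array has 6 inversion(s): (1,2), (1,4), (2,4), (3,4), (5,6), (5,7). Each pair (i,j) satisfies i < j and arr[i] > arr[j].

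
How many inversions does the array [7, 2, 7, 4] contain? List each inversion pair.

Finding inversions in [7, 2, 7, 4]:

(0, 1): arr[0]=7 > arr[1]=2
(0, 3): arr[0]=7 > arr[3]=4
(2, 3): arr[2]=7 > arr[3]=4

Total inversions: 3

The array has 3 inversion(s): (0,1), (0,3), (2,3). Each pair (i,j) satisfies i < j and arr[i] > arr[j].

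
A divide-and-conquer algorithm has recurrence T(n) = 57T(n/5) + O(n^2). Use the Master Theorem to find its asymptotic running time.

Master Theorem for T(n) = 57T(n/5) + O(n^2):

a = 57, b = 5, c = 2
log_b(a) = log_5(57) = 2.5121

Case 1: c = 2 < log_5(57) = 2.5121
T(n) = O(n^(log_5 57))

For T(n) = 57T(n/5) + O(n^2): log_5(57) = 2.5121. This is Case 1 of the Master Theorem (c < log_b(a), work dominated by leaves), giving O(n^(log_5 57)).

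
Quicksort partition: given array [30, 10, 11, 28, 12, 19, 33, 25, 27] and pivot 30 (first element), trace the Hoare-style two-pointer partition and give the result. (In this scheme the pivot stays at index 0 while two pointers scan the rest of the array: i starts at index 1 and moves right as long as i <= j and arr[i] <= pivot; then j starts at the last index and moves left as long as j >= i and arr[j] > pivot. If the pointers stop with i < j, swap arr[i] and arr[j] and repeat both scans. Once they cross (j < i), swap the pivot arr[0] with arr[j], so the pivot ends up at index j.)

Hoare-style two-pointer partition with pivot = 30:

Initial array: [30, 10, 11, 28, 12, 19, 33, 25, 27]

Pointers start at i = 1, j = 8.
i stops at index 6 (arr[6]=33 > 30), j stops at index 8 (arr[8]=27 <= 30): swap arr[6] and arr[8], array becomes [30, 10, 11, 28, 12, 19, 27, 25, 33]
i ends at 8, j ends at 7: the pointers have crossed (j < i), so scanning stops.

Swap pivot arr[0] with arr[7] to place pivot at position 7: [25, 10, 11, 28, 12, 19, 27, 30, 33]
Pivot position: 7

After partitioning with pivot 30, the array becomes [25, 10, 11, 28, 12, 19, 27, 30, 33]. The pivot is placed at index 7. All elements to the left of the pivot are <= 30, and all elements to the right are > 30.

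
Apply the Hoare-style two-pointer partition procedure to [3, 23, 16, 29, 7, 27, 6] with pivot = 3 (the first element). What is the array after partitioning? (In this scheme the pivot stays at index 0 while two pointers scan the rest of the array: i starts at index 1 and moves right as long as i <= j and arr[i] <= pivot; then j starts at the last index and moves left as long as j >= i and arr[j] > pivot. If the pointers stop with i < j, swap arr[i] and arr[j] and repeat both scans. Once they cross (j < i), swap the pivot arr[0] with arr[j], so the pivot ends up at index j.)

Hoare-style two-pointer partition with pivot = 3:

Initial array: [3, 23, 16, 29, 7, 27, 6]

Pointers start at i = 1, j = 6.
i ends at 1, j ends at 0: the pointers have crossed (j < i), so scanning stops.

j = 0, so swapping arr[0] with arr[j] leaves the pivot at position 0: [3, 23, 16, 29, 7, 27, 6]
Pivot position: 0

After partitioning with pivot 3, the array becomes [3, 23, 16, 29, 7, 27, 6]. The pivot is placed at index 0. All elements to the left of the pivot are <= 3, and all elements to the right are > 3.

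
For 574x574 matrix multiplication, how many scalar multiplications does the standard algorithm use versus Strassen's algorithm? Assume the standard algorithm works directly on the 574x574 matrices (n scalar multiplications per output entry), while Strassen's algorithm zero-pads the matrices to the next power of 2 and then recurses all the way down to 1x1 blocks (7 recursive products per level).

Matrix multiplication for 574x574 matrices:

Strassen's algorithm requires power-of-2 dimensions. Pad 574x574 to 1024x1024 (next power of 2).

Standard algorithm: 574^3 = 189119224 multiplications
Strassen's algorithm: 7^(log2(1024)) = 7^10 = 282475249 multiplications
Difference: 189119224 - 282475249 = -93356025 (Strassen uses MORE here due to padding overhead — for small or just-over-power-of-2 n, padding can outweigh the per-level savings)

Standard: 189119224 multiplications (574^3). Strassen: 282475249 multiplications (7^10, after padding to 1024x1024). Strassen reduces 8 recursive multiplications to 7 at each level.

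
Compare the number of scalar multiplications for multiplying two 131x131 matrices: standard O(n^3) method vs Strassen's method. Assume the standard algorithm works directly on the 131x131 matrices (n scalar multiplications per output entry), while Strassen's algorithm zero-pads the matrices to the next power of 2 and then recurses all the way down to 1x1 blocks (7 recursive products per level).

Matrix multiplication for 131x131 matrices:

Strassen's algorithm requires power-of-2 dimensions. Pad 131x131 to 256x256 (next power of 2).

Standard algorithm: 131^3 = 2248091 multiplications
Strassen's algorithm: 7^(log2(256)) = 7^8 = 5764801 multiplications
Difference: 2248091 - 5764801 = -3516710 (Strassen uses MORE here due to padding overhead — for small or just-over-power-of-2 n, padding can outweigh the per-level savings)

Standard: 2248091 multiplications (131^3). Strassen: 5764801 multiplications (7^8, after padding to 256x256). Strassen reduces 8 recursive multiplications to 7 at each level.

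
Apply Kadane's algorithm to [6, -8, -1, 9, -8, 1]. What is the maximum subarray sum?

Using Kadane's algorithm on [6, -8, -1, 9, -8, 1]:

Scanning through the array:
Position 1 (value -8): max_ending_here = -2, max_so_far = 6
Position 2 (value -1): max_ending_here = -1, max_so_far = 6
Position 3 (value 9): max_ending_here = 9, max_so_far = 9
Position 4 (value -8): max_ending_here = 1, max_so_far = 9
Position 5 (value 1): max_ending_here = 2, max_so_far = 9

Maximum subarray: [9]
Maximum sum: 9

The maximum subarray is [9] with sum 9. This subarray runs from index 3 to index 3.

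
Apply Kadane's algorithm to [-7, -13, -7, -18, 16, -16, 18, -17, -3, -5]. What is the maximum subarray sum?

Using Kadane's algorithm on [-7, -13, -7, -18, 16, -16, 18, -17, -3, -5]:

Scanning through the array:
Position 1 (value -13): max_ending_here = -13, max_so_far = -7
Position 2 (value -7): max_ending_here = -7, max_so_far = -7
Position 3 (value -18): max_ending_here = -18, max_so_far = -7
Position 4 (value 16): max_ending_here = 16, max_so_far = 16
Position 5 (value -16): max_ending_here = 0, max_so_far = 16
Position 6 (value 18): max_ending_here = 18, max_so_far = 18
Position 7 (value -17): max_ending_here = 1, max_so_far = 18
Position 8 (value -3): max_ending_here = -2, max_so_far = 18
Position 9 (value -5): max_ending_here = -5, max_so_far = 18

Maximum subarray: [16, -16, 18]
Maximum sum: 18

The maximum subarray is [16, -16, 18] with sum 18. This subarray runs from index 4 to index 6.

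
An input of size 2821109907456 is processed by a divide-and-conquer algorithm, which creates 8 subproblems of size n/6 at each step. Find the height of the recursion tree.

For divide and conquer with division factor 6:

Problem sizes at each level:
Level 0: 2821109907456
Level 1: 470184984576
Level 2: 78364164096
Level 3: 13060694016
Level 4: 2176782336
Level 5: 362797056
Level 6: 60466176
Level 7: 10077696
Level 8: 1679616
Level 9: 279936
Level 10: 46656
Level 11: 7776
Level 12: 1296
Level 13: 216
Level 14: 36
Level 15: 6
Level 16: 1

The root is level 0 and the size-1 base case is level 16 (the tree spans levels 0 through 16, i.e. 17 levels counting the root), so the depth is the number of divisions: log_6(2821109907456) = 16

The recursion tree depth is log_6(2821109907456) = 16. At each level, the problem size is divided by 6, so it takes 16 divisions to reduce to a base case of size 1. The algorithm makes 8 recursive calls at each level.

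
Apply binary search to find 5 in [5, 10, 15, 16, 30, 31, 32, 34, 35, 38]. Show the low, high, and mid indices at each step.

Binary search for 5 in [5, 10, 15, 16, 30, 31, 32, 34, 35, 38]:

lo=0, hi=9, mid=4, arr[mid]=30 -> 30 > 5, search left half
lo=0, hi=3, mid=1, arr[mid]=10 -> 10 > 5, search left half
lo=0, hi=0, mid=0, arr[mid]=5 -> Found target at index 0!

Binary search finds 5 at index 0 after 3 comparisons. The search repeatedly halves the search space by comparing with the middle element.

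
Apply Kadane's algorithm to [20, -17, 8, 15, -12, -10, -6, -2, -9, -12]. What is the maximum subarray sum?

Using Kadane's algorithm on [20, -17, 8, 15, -12, -10, -6, -2, -9, -12]:

Scanning through the array:
Position 1 (value -17): max_ending_here = 3, max_so_far = 20
Position 2 (value 8): max_ending_here = 11, max_so_far = 20
Position 3 (value 15): max_ending_here = 26, max_so_far = 26
Position 4 (value -12): max_ending_here = 14, max_so_far = 26
Position 5 (value -10): max_ending_here = 4, max_so_far = 26
Position 6 (value -6): max_ending_here = -2, max_so_far = 26
Position 7 (value -2): max_ending_here = -2, max_so_far = 26
Position 8 (value -9): max_ending_here = -9, max_so_far = 26
Position 9 (value -12): max_ending_here = -12, max_so_far = 26

Maximum subarray: [20, -17, 8, 15]
Maximum sum: 26

The maximum subarray is [20, -17, 8, 15] with sum 26. This subarray runs from index 0 to index 3.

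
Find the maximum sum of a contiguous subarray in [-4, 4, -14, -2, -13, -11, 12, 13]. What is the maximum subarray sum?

Using Kadane's algorithm on [-4, 4, -14, -2, -13, -11, 12, 13]:

Scanning through the array:
Position 1 (value 4): max_ending_here = 4, max_so_far = 4
Position 2 (value -14): max_ending_here = -10, max_so_far = 4
Position 3 (value -2): max_ending_here = -2, max_so_far = 4
Position 4 (value -13): max_ending_here = -13, max_so_far = 4
Position 5 (value -11): max_ending_here = -11, max_so_far = 4
Position 6 (value 12): max_ending_here = 12, max_so_far = 12
Position 7 (value 13): max_ending_here = 25, max_so_far = 25

Maximum subarray: [12, 13]
Maximum sum: 25

The maximum subarray is [12, 13] with sum 25. This subarray runs from index 6 to index 7.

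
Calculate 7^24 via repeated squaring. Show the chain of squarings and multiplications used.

Computing 7^24 by squaring (build up from 7^1; each line after the first costs one multiplication):

7^1 = 7
7^2 = (7^1)^2 = 7^2 = 49
7^3 = 7 * 7^2 = 7 * 49 = 343
7^6 = (7^3)^2 = 343^2 = 117649
7^12 = (7^6)^2 = 117649^2 = 13841287201
7^24 = (7^12)^2 = 13841287201^2 = 191581231380566414401

Result: 191581231380566414401
Multiplications needed: 5 (5 lines after 7^1)

7^24 = 191581231380566414401. Using exponentiation by squaring, this requires 5 multiplications. The key idea: if the exponent is even, square the half-power; if odd, multiply by the base once.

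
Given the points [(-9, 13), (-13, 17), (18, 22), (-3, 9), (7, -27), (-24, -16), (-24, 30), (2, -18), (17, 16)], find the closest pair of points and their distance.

Computing all pairwise distances among 9 points:

d((-9, 13), (-13, 17)) = 5.6569 <-- minimum
d((-9, 13), (18, 22)) = 28.4605
d((-9, 13), (-3, 9)) = 7.2111
d((-9, 13), (7, -27)) = 43.0813
d((-9, 13), (-24, -16)) = 32.6497
d((-9, 13), (-24, 30)) = 22.6716
d((-9, 13), (2, -18)) = 32.8938
d((-9, 13), (17, 16)) = 26.1725
d((-13, 17), (18, 22)) = 31.4006
d((-13, 17), (-3, 9)) = 12.8062
d((-13, 17), (7, -27)) = 48.3322
d((-13, 17), (-24, -16)) = 34.7851
d((-13, 17), (-24, 30)) = 17.0294
d((-13, 17), (2, -18)) = 38.0789
d((-13, 17), (17, 16)) = 30.0167
d((18, 22), (-3, 9)) = 24.6982
d((18, 22), (7, -27)) = 50.2195
d((18, 22), (-24, -16)) = 56.6392
d((18, 22), (-24, 30)) = 42.7551
d((18, 22), (2, -18)) = 43.0813
d((18, 22), (17, 16)) = 6.0828
d((-3, 9), (7, -27)) = 37.3631
d((-3, 9), (-24, -16)) = 32.6497
d((-3, 9), (-24, 30)) = 29.6985
d((-3, 9), (2, -18)) = 27.4591
d((-3, 9), (17, 16)) = 21.1896
d((7, -27), (-24, -16)) = 32.8938
d((7, -27), (-24, 30)) = 64.8845
d((7, -27), (2, -18)) = 10.2956
d((7, -27), (17, 16)) = 44.1475
d((-24, -16), (-24, 30)) = 46.0
d((-24, -16), (2, -18)) = 26.0768
d((-24, -16), (17, 16)) = 52.0096
d((-24, 30), (2, -18)) = 54.5894
d((-24, 30), (17, 16)) = 43.3244
d((2, -18), (17, 16)) = 37.1618

Closest pair: (-9, 13) and (-13, 17) with distance 5.6569

The closest pair is (-9, 13) and (-13, 17) with Euclidean distance 5.6569. For 9 points, brute-force pairwise comparison is shown above. For large n, the divide-and-conquer algorithm (sort by x, recurse on halves, check the dividing strip) achieves O(n log n).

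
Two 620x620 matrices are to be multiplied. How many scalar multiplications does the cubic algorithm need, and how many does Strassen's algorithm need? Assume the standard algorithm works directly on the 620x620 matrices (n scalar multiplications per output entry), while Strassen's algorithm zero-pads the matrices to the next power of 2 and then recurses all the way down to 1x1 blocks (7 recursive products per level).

Matrix multiplication for 620x620 matrices:

Strassen's algorithm requires power-of-2 dimensions. Pad 620x620 to 1024x1024 (next power of 2).

Standard algorithm: 620^3 = 238328000 multiplications
Strassen's algorithm: 7^(log2(1024)) = 7^10 = 282475249 multiplications
Difference: 238328000 - 282475249 = -44147249 (Strassen uses MORE here due to padding overhead — for small or just-over-power-of-2 n, padding can outweigh the per-level savings)

Standard: 238328000 multiplications (620^3). Strassen: 282475249 multiplications (7^10, after padding to 1024x1024). Strassen reduces 8 recursive multiplications to 7 at each level.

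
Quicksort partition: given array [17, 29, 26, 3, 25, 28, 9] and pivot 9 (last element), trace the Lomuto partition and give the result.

Lomuto partition with pivot = 9:

Initial array: [17, 29, 26, 3, 25, 28, 9]

arr[0]=17 > 9: no swap
arr[1]=29 > 9: no swap
arr[2]=26 > 9: no swap
arr[3]=3 <= 9: swap with position 0, array becomes [3, 29, 26, 17, 25, 28, 9]
arr[4]=25 > 9: no swap
arr[5]=28 > 9: no swap

Place pivot at position 1: [3, 9, 26, 17, 25, 28, 29]
Pivot position: 1

After partitioning with pivot 9, the array becomes [3, 9, 26, 17, 25, 28, 29]. The pivot is placed at index 1. All elements to the left of the pivot are <= 9, and all elements to the right are > 9.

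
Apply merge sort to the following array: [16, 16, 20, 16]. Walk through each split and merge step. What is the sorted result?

Merge sort trace:

Split: [16, 16, 20, 16] -> [16, 16] and [20, 16]
  Split: [16, 16] -> [16] and [16]
  Merge: [16] + [16] -> [16, 16]
  Split: [20, 16] -> [20] and [16]
  Merge: [20] + [16] -> [16, 20]
Merge: [16, 16] + [16, 20] -> [16, 16, 16, 20]

Final sorted array: [16, 16, 16, 20]

The merge sort proceeds by recursively splitting the array and merging sorted halves.
After all merges, the sorted array is [16, 16, 16, 20].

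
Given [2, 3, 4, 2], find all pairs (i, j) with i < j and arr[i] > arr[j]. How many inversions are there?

Finding inversions in [2, 3, 4, 2]:

(1, 3): arr[1]=3 > arr[3]=2
(2, 3): arr[2]=4 > arr[3]=2

Total inversions: 2

The array has 2 inversion(s): (1,3), (2,3). Each pair (i,j) satisfies i < j and arr[i] > arr[j].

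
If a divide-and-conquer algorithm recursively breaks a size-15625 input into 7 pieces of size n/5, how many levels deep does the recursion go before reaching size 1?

For divide and conquer with division factor 5:

Problem sizes at each level:
Level 0: 15625
Level 1: 3125
Level 2: 625
Level 3: 125
Level 4: 25
Level 5: 5
Level 6: 1

The root is level 0 and the size-1 base case is level 6 (the tree spans levels 0 through 6, i.e. 7 levels counting the root), so the depth is the number of divisions: log_5(15625) = 6

The recursion tree depth is log_5(15625) = 6. At each level, the problem size is divided by 5, so it takes 6 divisions to reduce to a base case of size 1. The algorithm makes 7 recursive calls at each level.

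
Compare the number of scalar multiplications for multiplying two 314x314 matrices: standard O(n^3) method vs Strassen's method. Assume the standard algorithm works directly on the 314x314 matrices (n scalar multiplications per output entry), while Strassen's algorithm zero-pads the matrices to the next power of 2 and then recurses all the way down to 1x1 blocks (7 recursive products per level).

Matrix multiplication for 314x314 matrices:

Strassen's algorithm requires power-of-2 dimensions. Pad 314x314 to 512x512 (next power of 2).

Standard algorithm: 314^3 = 30959144 multiplications
Strassen's algorithm: 7^(log2(512)) = 7^9 = 40353607 multiplications
Difference: 30959144 - 40353607 = -9394463 (Strassen uses MORE here due to padding overhead — for small or just-over-power-of-2 n, padding can outweigh the per-level savings)

Standard: 30959144 multiplications (314^3). Strassen: 40353607 multiplications (7^9, after padding to 512x512). Strassen reduces 8 recursive multiplications to 7 at each level.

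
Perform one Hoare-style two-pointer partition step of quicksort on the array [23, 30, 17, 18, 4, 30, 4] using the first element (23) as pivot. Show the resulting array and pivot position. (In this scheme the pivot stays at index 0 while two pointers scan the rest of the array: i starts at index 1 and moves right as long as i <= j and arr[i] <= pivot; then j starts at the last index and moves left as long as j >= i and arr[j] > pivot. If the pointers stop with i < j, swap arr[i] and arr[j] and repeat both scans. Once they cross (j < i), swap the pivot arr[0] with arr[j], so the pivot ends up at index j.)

Hoare-style two-pointer partition with pivot = 23:

Initial array: [23, 30, 17, 18, 4, 30, 4]

Pointers start at i = 1, j = 6.
i stops at index 1 (arr[1]=30 > 23), j stops at index 6 (arr[6]=4 <= 23): swap arr[1] and arr[6], array becomes [23, 4, 17, 18, 4, 30, 30]
i ends at 5, j ends at 4: the pointers have crossed (j < i), so scanning stops.

Swap pivot arr[0] with arr[4] to place pivot at position 4: [4, 4, 17, 18, 23, 30, 30]
Pivot position: 4

After partitioning with pivot 23, the array becomes [4, 4, 17, 18, 23, 30, 30]. The pivot is placed at index 4. All elements to the left of the pivot are <= 23, and all elements to the right are > 23.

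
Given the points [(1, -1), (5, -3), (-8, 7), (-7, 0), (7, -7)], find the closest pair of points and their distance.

Computing all pairwise distances among 5 points:

d((1, -1), (5, -3)) = 4.4721 <-- minimum
d((1, -1), (-8, 7)) = 12.0416
d((1, -1), (-7, 0)) = 8.0623
d((1, -1), (7, -7)) = 8.4853
d((5, -3), (-8, 7)) = 16.4012
d((5, -3), (-7, 0)) = 12.3693
d((5, -3), (7, -7)) = 4.4721 <-- minimum
d((-8, 7), (-7, 0)) = 7.0711
d((-8, 7), (7, -7)) = 20.5183
d((-7, 0), (7, -7)) = 15.6525

Minimum distance: 4.4721 (tie among 2 pairs: (1, -1) and (5, -3); (5, -3) and (7, -7))

The minimum Euclidean distance is 4.4721. There is a tie: 2 pairs achieve this minimum — (1, -1) and (5, -3); (5, -3) and (7, -7). Any of these is a valid closest pair. For 5 points, brute-force pairwise comparison is shown above. For large n, the divide-and-conquer algorithm (sort by x, recurse on halves, check the dividing strip) achieves O(n log n).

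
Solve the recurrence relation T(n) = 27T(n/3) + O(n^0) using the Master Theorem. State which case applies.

Master Theorem for T(n) = 27T(n/3) + O(n^0):

a = 27, b = 3, c = 0
log_b(a) = log_3(27) = 3.0000

Case 1: c = 0 < log_3(27) = 3.0000
T(n) = O(n^(log_3 27)) = O(n^3)

For T(n) = 27T(n/3) + O(n^0): log_3(27) = 3.0000. This is Case 1 of the Master Theorem (c < log_b(a), work dominated by leaves), giving O(n^3).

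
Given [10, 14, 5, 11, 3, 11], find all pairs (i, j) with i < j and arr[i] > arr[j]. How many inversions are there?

Finding inversions in [10, 14, 5, 11, 3, 11]:

(0, 2): arr[0]=10 > arr[2]=5
(0, 4): arr[0]=10 > arr[4]=3
(1, 2): arr[1]=14 > arr[2]=5
(1, 3): arr[1]=14 > arr[3]=11
(1, 4): arr[1]=14 > arr[4]=3
(1, 5): arr[1]=14 > arr[5]=11
(2, 4): arr[2]=5 > arr[4]=3
(3, 4): arr[3]=11 > arr[4]=3

Total inversions: 8

The array has 8 inversion(s): (0,2), (0,4), (1,2), (1,3), (1,4), (1,5), (2,4), (3,4). Each pair (i,j) satisfies i < j and arr[i] > arr[j].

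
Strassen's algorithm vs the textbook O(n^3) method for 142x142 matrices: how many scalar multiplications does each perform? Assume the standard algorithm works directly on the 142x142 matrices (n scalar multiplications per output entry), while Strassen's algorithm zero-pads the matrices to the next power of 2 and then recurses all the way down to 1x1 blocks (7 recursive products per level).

Matrix multiplication for 142x142 matrices:

Strassen's algorithm requires power-of-2 dimensions. Pad 142x142 to 256x256 (next power of 2).

Standard algorithm: 142^3 = 2863288 multiplications
Strassen's algorithm: 7^(log2(256)) = 7^8 = 5764801 multiplications
Difference: 2863288 - 5764801 = -2901513 (Strassen uses MORE here due to padding overhead — for small or just-over-power-of-2 n, padding can outweigh the per-level savings)

Standard: 2863288 multiplications (142^3). Strassen: 5764801 multiplications (7^8, after padding to 256x256). Strassen reduces 8 recursive multiplications to 7 at each level.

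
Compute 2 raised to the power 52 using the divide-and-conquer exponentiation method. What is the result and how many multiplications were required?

Computing 2^52 by squaring (build up from 2^1; each line after the first costs one multiplication):

2^1 = 2
2^2 = (2^1)^2 = 2^2 = 4
2^3 = 2 * 2^2 = 2 * 4 = 8
2^6 = (2^3)^2 = 8^2 = 64
2^12 = (2^6)^2 = 64^2 = 4096
2^13 = 2 * 2^12 = 2 * 4096 = 8192
2^26 = (2^13)^2 = 8192^2 = 67108864
2^52 = (2^26)^2 = 67108864^2 = 4503599627370496

Result: 4503599627370496
Multiplications needed: 7 (7 lines after 2^1)

2^52 = 4503599627370496. Using exponentiation by squaring, this requires 7 multiplications. The key idea: if the exponent is even, square the half-power; if odd, multiply by the base once.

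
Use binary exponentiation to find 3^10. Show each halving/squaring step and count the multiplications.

Computing 3^10 by squaring (build up from 3^1; each line after the first costs one multiplication):

3^1 = 3
3^2 = (3^1)^2 = 3^2 = 9
3^4 = (3^2)^2 = 9^2 = 81
3^5 = 3 * 3^4 = 3 * 81 = 243
3^10 = (3^5)^2 = 243^2 = 59049

Result: 59049
Multiplications needed: 4 (4 lines after 3^1)

3^10 = 59049. Using exponentiation by squaring, this requires 4 multiplications. The key idea: if the exponent is even, square the half-power; if odd, multiply by the base once.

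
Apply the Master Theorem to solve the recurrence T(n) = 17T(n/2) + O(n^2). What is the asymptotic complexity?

Master Theorem for T(n) = 17T(n/2) + O(n^2):

a = 17, b = 2, c = 2
log_b(a) = log_2(17) = 4.0875

Case 1: c = 2 < log_2(17) = 4.0875
T(n) = O(n^(log_2 17))

For T(n) = 17T(n/2) + O(n^2): log_2(17) = 4.0875. This is Case 1 of the Master Theorem (c < log_b(a), work dominated by leaves), giving O(n^(log_2 17)).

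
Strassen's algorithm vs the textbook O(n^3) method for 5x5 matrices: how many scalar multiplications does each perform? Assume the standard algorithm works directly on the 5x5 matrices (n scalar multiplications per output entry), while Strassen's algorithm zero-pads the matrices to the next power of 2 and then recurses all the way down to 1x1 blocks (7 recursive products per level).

Matrix multiplication for 5x5 matrices:

Strassen's algorithm requires power-of-2 dimensions. Pad 5x5 to 8x8 (next power of 2).

Standard algorithm: 5^3 = 125 multiplications
Strassen's algorithm: 7^(log2(8)) = 7^3 = 343 multiplications
Difference: 125 - 343 = -218 (Strassen uses MORE here due to padding overhead — for small or just-over-power-of-2 n, padding can outweigh the per-level savings)

Standard: 125 multiplications (5^3). Strassen: 343 multiplications (7^3, after padding to 8x8). Strassen reduces 8 recursive multiplications to 7 at each level.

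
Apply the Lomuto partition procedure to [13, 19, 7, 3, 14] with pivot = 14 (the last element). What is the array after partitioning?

Lomuto partition with pivot = 14:

Initial array: [13, 19, 7, 3, 14]

arr[0]=13 <= 14: swap with position 0, array becomes [13, 19, 7, 3, 14]
arr[1]=19 > 14: no swap
arr[2]=7 <= 14: swap with position 1, array becomes [13, 7, 19, 3, 14]
arr[3]=3 <= 14: swap with position 2, array becomes [13, 7, 3, 19, 14]

Place pivot at position 3: [13, 7, 3, 14, 19]
Pivot position: 3

After partitioning with pivot 14, the array becomes [13, 7, 3, 14, 19]. The pivot is placed at index 3. All elements to the left of the pivot are <= 14, and all elements to the right are > 14.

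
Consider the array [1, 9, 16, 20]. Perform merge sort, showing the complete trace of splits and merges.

Merge sort trace:

Split: [1, 9, 16, 20] -> [1, 9] and [16, 20]
  Split: [1, 9] -> [1] and [9]
  Merge: [1] + [9] -> [1, 9]
  Split: [16, 20] -> [16] and [20]
  Merge: [16] + [20] -> [16, 20]
Merge: [1, 9] + [16, 20] -> [1, 9, 16, 20]

Final sorted array: [1, 9, 16, 20]

The merge sort proceeds by recursively splitting the array and merging sorted halves.
After all merges, the sorted array is [1, 9, 16, 20].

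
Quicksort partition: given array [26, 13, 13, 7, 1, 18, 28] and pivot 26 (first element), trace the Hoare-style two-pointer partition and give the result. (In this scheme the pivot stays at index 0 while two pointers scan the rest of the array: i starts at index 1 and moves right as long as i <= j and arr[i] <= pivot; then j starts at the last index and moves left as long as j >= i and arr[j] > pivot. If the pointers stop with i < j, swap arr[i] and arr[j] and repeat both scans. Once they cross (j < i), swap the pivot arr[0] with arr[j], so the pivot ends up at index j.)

Hoare-style two-pointer partition with pivot = 26:

Initial array: [26, 13, 13, 7, 1, 18, 28]

Pointers start at i = 1, j = 6.
i ends at 6, j ends at 5: the pointers have crossed (j < i), so scanning stops.

Swap pivot arr[0] with arr[5] to place pivot at position 5: [18, 13, 13, 7, 1, 26, 28]
Pivot position: 5

After partitioning with pivot 26, the array becomes [18, 13, 13, 7, 1, 26, 28]. The pivot is placed at index 5. All elements to the left of the pivot are <= 26, and all elements to the right are > 26.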